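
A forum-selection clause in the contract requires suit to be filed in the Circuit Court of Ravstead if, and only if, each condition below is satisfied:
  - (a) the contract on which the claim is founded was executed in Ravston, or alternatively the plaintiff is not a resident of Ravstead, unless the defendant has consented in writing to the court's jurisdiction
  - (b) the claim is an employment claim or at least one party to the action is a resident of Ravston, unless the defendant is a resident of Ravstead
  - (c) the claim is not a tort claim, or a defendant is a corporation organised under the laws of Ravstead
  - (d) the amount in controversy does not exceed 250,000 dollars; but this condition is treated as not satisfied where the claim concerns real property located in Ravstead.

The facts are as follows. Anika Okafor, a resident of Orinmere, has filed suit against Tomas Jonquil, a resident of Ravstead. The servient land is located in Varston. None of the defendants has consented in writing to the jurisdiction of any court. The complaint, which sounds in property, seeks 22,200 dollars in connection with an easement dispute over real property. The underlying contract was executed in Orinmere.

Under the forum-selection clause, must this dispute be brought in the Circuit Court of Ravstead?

The Circuit Court of Ravstead:
  (a) The plaintiff resides in Orinmere, which is not Ravstead, which satisfies one of the alternatives. Met.
  (b) The claim is a property claim, not an employment claim; no party resides in Ravston — none of the alternatives is met. But the defendant resides in Ravstead, and the 'unless' clause therefore excuses the requirement. Met.
  (c) The claim is a property claim, not a tort claim, so one alternative holds. Met.
  (d) The amount in controversy is USD 22,200, within the 250,000 dollars ceiling. And the carve-out is inapplicable — the property lies in Varston, not Ravstead. Met.
  → The clause applies.

Yes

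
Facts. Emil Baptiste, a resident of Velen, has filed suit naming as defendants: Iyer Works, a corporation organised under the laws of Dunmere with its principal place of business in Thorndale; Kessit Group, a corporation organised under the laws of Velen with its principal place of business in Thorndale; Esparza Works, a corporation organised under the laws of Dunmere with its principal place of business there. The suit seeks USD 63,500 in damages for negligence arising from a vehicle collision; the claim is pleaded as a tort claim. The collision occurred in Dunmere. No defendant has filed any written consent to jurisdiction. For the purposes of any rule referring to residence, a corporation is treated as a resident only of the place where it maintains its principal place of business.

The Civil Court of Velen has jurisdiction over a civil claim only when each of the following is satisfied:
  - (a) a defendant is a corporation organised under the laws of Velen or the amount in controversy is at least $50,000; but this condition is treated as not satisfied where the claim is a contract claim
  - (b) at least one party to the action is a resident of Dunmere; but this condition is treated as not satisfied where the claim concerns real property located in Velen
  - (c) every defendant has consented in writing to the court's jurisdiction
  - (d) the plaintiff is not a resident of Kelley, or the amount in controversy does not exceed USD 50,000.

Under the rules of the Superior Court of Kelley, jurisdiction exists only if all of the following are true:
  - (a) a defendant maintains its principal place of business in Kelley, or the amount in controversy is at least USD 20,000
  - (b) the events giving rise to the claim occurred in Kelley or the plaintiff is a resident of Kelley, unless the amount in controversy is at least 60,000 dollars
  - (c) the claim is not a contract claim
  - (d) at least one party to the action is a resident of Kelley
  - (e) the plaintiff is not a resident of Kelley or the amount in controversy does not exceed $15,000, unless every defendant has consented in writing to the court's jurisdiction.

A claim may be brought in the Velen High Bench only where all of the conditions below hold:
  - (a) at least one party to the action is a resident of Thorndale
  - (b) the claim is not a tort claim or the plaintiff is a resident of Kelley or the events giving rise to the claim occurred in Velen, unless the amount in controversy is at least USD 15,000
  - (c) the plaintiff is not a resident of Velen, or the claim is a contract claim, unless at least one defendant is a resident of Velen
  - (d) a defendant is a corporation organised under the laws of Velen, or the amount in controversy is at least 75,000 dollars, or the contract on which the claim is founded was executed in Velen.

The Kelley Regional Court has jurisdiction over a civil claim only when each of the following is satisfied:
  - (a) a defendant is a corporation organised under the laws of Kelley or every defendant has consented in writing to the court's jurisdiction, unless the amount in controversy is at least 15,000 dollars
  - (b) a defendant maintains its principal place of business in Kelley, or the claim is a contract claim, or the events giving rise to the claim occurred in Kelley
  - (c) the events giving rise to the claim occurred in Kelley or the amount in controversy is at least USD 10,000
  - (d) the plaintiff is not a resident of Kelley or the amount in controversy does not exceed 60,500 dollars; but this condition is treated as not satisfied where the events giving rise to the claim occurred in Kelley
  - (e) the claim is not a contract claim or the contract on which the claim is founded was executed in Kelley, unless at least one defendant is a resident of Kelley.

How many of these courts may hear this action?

0

The Civil Court of Velen:
  (a) Kessit Group is organised under the laws of Velen, so one alternative holds. And the carve-out is inapplicable — the claim is a tort claim, not a contract claim. Satisfied.
  (b) Esparza Works resides in Dunmere. The exception is not triggered, since the claim does not concern real property. Condition met.
  (c) No such written consent has been filed. Fails.
  (d) The plaintiff resides in Velen, which is not Kelley — that alternative is enough. Condition met.
  → The court lacks jurisdiction.
The Superior Court of Kelley:
  (a) The amount in controversy is USD 63,500, which meets the $20,000 floor — that alternative is enough. Condition met.
  (b) The operative events occurred in Dunmere, not Kelley; the plaintiff resides in Velen, not Kelley — every alternative fails. But the amount in controversy is USD 63,500, which meets the $60,000 floor, and the 'unless' clause therefore excuses the requirement. Condition met.
  (c) The claim is a tort claim, not a contract claim. Condition met.
  (d) No party resides in Kelley. Not met.
  (e) The plaintiff resides in Velen, which is not Kelley, so one alternative holds. Met.
  → Not every requirement is met — no jurisdiction.
The Velen High Bench:
  (a) Iyer Works resides in Thorndale. Satisfied.
  (b) The claim is a tort claim; the plaintiff resides in Velen, not Kelley; the operative events occurred in Dunmere, not Velen — no alternative holds. The proviso rescues it, though: the amount in controversy is $63,500, which meets the $15,000 floor. Satisfied.
  (c) The plaintiff resides in Velen; the claim is a tort claim, not a contract claim — none of the alternatives is met. And no defendant resides in Velen (they reside in Thorndale, Thorndale, Dunmere), so the proviso does not save it. Not met.
  (d) Kessit Group is organised under the laws of Velen, so this disjunct is met. Satisfied.
  → Not every requirement is met — no jurisdiction.
The Kelley Regional Court:
  (a) The corporate defendant(s) are organised in Dunmere, Velen, not Kelley; no such written consent has been filed — every alternative fails. However, the amount in controversy is USD 63,500, which meets the 15,000 dollars floor, so the 'unless' proviso supplies this condition. Met.
  (b) The corporate defendant(s) have their principal place of business in Dunmere, Thorndale, not Kelley; the claim is a tort claim, not a contract claim; the operative events occurred in Dunmere, not Kelley — every alternative fails. Not met.
  (c) The amount in controversy is 63,500 dollars, which meets the $10,000 floor, which satisfies one of the alternatives. Met.
  (d) The plaintiff resides in Velen, which is not Kelley — that alternative is enough. The exception is not triggered, since the operative events occurred in Dunmere, not Kelley. Satisfied.
  (e) The claim is a tort claim, not a contract claim, which satisfies one of the alternatives. Condition met.
  → At least one condition fails; no jurisdiction.
No court satisfies all of its conditions.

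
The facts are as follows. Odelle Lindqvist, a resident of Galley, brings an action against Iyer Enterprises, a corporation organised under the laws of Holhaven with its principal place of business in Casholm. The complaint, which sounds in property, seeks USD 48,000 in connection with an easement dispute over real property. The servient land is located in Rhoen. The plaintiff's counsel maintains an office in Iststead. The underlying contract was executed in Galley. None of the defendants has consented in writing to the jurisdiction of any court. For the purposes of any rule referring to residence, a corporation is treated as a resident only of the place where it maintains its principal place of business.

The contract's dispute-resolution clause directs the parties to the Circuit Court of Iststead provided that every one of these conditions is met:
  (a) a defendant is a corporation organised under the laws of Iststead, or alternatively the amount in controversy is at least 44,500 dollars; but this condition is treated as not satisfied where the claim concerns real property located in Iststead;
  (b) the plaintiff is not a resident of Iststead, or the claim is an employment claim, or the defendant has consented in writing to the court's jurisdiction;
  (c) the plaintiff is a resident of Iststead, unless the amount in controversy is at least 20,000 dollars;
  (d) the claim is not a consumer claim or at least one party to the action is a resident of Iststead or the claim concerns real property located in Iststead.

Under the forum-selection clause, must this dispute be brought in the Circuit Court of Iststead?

The Circuit Court of Iststead:
  (a) The amount in controversy is USD 48,000, which meets the USD 44,500 floor, which satisfies one of the alternatives. The exception is not triggered, since the property lies in Rhoen, not Iststead. Condition met.
  (b) The plaintiff resides in Galley, which is not Iststead, so one alternative holds. Met.
  (c) The plaintiff resides in Galley, not Iststead. The proviso rescues it, though: the amount in controversy is $48,000, which meets the $20,000 floor. Condition met.
  (d) The claim is a property claim, not a consumer claim, so one alternative holds. Condition met.
  → Forum clause is triggered.

Yes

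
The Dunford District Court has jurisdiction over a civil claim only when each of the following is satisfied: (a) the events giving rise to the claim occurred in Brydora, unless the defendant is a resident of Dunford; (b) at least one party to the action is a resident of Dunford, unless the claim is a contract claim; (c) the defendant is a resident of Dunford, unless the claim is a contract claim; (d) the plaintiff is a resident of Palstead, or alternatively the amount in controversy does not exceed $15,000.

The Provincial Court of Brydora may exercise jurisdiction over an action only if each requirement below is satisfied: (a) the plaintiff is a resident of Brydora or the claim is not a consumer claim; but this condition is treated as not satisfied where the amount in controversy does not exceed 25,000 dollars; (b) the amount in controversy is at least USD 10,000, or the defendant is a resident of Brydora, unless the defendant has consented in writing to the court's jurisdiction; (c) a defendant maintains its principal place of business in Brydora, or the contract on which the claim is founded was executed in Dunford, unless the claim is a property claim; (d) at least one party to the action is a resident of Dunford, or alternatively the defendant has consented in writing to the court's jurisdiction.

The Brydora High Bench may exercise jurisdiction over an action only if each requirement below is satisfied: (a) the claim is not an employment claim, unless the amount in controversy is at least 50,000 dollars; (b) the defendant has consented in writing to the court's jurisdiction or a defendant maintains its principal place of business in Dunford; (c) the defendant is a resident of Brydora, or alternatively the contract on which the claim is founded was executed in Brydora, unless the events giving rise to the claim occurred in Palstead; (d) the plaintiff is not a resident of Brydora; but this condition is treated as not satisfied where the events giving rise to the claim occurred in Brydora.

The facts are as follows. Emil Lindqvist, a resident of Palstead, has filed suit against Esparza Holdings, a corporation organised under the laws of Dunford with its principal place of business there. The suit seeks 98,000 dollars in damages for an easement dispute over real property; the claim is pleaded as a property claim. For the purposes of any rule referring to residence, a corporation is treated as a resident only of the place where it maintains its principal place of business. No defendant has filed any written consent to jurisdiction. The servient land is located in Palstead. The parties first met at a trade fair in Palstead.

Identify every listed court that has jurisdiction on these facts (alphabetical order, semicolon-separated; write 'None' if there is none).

The Dunford District Court:
  (a) The operative events occurred in Palstead, not Brydora. The proviso rescues it, though: the defendant resides in Dunford. Met.
  (b) Esparza Holdings resides in Dunford. Met.
  (c) The defendant resides in Dunford. Met.
  (d) The plaintiff resides in Palstead, so this disjunct is met. Satisfied.
  → Jurisdiction lies.
The Provincial Court of Brydora:
  (a) The claim is a property claim, not a consumer claim — that alternative is enough. And the carve-out is inapplicable — the amount in controversy is $98,000, above the 25,000 dollars ceiling. Condition met.
  (b) The amount in controversy is 98,000 dollars, which meets the $10,000 floor, so this disjunct is met. Satisfied.
  (c) The corporate defendant(s) have their principal place of business in Dunford, not Brydora; no contract (and hence no place of execution) is alleged — none of the alternatives is met. The proviso rescues it, though: the claim is a property claim. Condition met.
  (d) Esparza Holdings resides in Dunford, so this disjunct is met. Condition met.
  → Jurisdiction lies.
The Brydora High Bench:
  (a) The claim is a property claim, not an employment claim. Condition met.
  (b) Esparza Holdings has its principal place of business in Dunford, so one alternative holds. Met.
  (c) The defendant resides in Dunford, not Brydora; no contract (and hence no place of execution) is alleged — none of the alternatives is met. But the operative events occurred in Palstead, and the 'unless' clause therefore excuses the requirement. Satisfied.
  (d) The plaintiff resides in Palstead, which is not Brydora. The exception is not triggered, since the operative events occurred in Palstead, not Brydora. Satisfied.
  → The court has jurisdiction.

the Brydora High Bench; the Dunford District Court; the Provincial Court of Brydora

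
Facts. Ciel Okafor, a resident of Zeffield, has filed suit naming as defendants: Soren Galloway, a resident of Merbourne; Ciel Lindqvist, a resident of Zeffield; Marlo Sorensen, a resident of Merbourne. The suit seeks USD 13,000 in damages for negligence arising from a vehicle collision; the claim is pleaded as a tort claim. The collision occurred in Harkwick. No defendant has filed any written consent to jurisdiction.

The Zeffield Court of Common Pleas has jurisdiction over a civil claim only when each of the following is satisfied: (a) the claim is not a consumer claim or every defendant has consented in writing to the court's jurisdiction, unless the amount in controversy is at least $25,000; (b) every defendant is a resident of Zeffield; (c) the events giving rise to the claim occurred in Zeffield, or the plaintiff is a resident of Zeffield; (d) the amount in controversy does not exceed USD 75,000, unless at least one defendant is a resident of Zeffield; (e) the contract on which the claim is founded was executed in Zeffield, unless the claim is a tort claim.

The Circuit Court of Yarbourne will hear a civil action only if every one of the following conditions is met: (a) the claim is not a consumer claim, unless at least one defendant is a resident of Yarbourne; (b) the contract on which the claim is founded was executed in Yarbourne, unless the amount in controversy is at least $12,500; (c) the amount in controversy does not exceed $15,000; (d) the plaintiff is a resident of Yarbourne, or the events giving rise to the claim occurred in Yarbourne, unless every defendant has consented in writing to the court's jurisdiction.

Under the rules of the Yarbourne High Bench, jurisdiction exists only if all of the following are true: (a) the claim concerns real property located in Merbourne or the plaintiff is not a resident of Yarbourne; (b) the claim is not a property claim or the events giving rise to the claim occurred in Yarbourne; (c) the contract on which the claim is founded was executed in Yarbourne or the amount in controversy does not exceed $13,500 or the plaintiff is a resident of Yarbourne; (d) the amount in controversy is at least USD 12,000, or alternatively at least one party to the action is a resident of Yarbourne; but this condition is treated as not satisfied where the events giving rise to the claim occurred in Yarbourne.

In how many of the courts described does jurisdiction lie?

1

The Zeffield Court of Common Pleas:
  (a) The claim is a tort claim, not a consumer claim, which satisfies one of the alternatives. Condition met.
  (b) The defendants reside as follows — Soren Galloway in Merbourne, Ciel Lindqvist in Zeffield, Marlo Sorensen in Merbourne — not all in Zeffield. Condition not met.
  (c) The plaintiff resides in Zeffield, which satisfies one of the alternatives. Satisfied.
  (d) The amount in controversy is USD 13,000, within the 75,000 dollars ceiling. Met.
  (e) No contract (and hence no place of execution) is alleged. However, the claim is a tort claim, so the 'unless' proviso supplies this condition. Condition met.
  → No jurisdiction.
The Circuit Court of Yarbourne:
  (a) The claim is a tort claim, not a consumer claim. Met.
  (b) No contract (and hence no place of execution) is alleged. The proviso rescues it, though: the amount in controversy is $13,000, which meets the $12,500 floor. Condition met.
  (c) The amount in controversy is USD 13,000, within the USD 15,000 ceiling. Satisfied.
  (d) The plaintiff resides in Zeffield, not Yarbourne; the operative events occurred in Harkwick, not Yarbourne — none of the alternatives is met. Nor does the 'unless' clause help: no such written consent has been filed. Fails.
  → No jurisdiction.
The Yarbourne High Bench:
  (a) The plaintiff resides in Zeffield, which is not Yarbourne — that alternative is enough. Condition met.
  (b) The claim is a tort claim, not a property claim, which satisfies one of the alternatives. Condition met.
  (c) The amount in controversy is $13,000, within the $13,500 ceiling, so one alternative holds. Met.
  (d) The amount in controversy is USD 13,000, which meets the 12,000 dollars floor, so one alternative holds. And the carve-out is inapplicable — the operative events occurred in Harkwick, not Yarbourne. Satisfied.
  → The court has jurisdiction.
Courts with jurisdiction: the Yarbourne High Bench — 1 in total.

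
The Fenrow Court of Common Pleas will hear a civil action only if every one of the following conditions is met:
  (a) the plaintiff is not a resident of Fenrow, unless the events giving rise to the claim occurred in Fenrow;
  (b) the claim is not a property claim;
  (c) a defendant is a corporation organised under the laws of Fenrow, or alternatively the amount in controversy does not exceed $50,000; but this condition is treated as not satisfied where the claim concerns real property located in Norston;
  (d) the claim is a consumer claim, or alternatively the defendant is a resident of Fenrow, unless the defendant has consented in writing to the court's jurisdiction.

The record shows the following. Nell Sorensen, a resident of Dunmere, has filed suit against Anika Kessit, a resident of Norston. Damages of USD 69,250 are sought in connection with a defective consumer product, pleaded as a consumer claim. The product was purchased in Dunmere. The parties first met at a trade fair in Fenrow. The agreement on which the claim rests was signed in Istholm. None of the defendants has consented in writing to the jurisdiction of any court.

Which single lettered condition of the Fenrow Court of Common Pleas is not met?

The Fenrow Court of Common Pleas:
  (a) The plaintiff resides in Dunmere, which is not Fenrow. Satisfied.
  (b) The claim is a consumer claim, not a property claim. Met.
  (c) No defendant is a corporation; the amount in controversy is $69,250, above the $50,000 ceiling — no alternative holds. Condition not met.
  (d) The claim is a consumer claim, which satisfies one of the alternatives. Condition met.
Only condition (c) fails.

(c)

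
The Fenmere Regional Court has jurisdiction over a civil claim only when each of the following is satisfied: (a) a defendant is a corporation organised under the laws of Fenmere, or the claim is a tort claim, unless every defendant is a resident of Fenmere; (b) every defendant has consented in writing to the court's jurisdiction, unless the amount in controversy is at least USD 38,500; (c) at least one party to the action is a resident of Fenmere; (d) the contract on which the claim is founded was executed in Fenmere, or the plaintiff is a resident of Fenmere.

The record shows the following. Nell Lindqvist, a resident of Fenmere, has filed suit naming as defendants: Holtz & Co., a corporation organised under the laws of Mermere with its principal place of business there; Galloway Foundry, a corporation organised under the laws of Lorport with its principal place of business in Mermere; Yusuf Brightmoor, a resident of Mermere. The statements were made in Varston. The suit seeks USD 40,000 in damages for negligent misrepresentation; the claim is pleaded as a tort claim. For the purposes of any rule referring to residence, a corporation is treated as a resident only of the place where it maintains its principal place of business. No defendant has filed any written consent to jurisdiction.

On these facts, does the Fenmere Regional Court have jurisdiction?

Yes

The Fenmere Regional Court:
  (a) The claim is a tort claim — that alternative is enough. Condition met.
  (b) No such written consent has been filed. But the amount in controversy is $40,000, which meets the $38,500 floor, and the 'unless' clause therefore excuses the requirement. Satisfied.
  (c) Nell Lindqvist resides in Fenmere. Condition met.
  (d) The plaintiff resides in Fenmere, so this disjunct is met. Satisfied.
  → All conditions met; jurisdiction exists.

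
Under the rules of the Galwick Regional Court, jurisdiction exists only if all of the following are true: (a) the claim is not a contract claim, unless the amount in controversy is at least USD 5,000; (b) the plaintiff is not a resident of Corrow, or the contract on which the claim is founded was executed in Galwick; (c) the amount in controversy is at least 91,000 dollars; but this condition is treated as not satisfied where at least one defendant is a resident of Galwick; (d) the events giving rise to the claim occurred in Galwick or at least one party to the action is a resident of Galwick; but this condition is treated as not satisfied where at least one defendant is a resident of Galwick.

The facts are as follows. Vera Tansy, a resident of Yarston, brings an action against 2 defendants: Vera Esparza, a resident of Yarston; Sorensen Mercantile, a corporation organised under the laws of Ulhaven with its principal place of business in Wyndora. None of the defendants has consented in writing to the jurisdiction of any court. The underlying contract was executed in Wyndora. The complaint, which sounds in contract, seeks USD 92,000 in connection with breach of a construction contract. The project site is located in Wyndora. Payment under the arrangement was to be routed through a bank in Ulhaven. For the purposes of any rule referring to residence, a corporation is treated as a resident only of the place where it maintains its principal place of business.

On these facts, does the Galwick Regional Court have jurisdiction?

The Galwick Regional Court:
  (a) The claim is a contract claim. The proviso rescues it, though: the amount in controversy is USD 92,000, which meets the 5,000 dollars floor. Condition met.
  (b) The plaintiff resides in Yarston, which is not Corrow — that alternative is enough. Met.
  (c) The amount in controversy is $92,000, which meets the USD 91,000 floor. And the carve-out is inapplicable — no defendant resides in Galwick (they reside in Yarston, Wyndora). Met.
  (d) The operative events occurred in Wyndora, not Galwick; no party resides in Galwick — none of the alternatives is met. Condition not met.
  → No jurisdiction.

No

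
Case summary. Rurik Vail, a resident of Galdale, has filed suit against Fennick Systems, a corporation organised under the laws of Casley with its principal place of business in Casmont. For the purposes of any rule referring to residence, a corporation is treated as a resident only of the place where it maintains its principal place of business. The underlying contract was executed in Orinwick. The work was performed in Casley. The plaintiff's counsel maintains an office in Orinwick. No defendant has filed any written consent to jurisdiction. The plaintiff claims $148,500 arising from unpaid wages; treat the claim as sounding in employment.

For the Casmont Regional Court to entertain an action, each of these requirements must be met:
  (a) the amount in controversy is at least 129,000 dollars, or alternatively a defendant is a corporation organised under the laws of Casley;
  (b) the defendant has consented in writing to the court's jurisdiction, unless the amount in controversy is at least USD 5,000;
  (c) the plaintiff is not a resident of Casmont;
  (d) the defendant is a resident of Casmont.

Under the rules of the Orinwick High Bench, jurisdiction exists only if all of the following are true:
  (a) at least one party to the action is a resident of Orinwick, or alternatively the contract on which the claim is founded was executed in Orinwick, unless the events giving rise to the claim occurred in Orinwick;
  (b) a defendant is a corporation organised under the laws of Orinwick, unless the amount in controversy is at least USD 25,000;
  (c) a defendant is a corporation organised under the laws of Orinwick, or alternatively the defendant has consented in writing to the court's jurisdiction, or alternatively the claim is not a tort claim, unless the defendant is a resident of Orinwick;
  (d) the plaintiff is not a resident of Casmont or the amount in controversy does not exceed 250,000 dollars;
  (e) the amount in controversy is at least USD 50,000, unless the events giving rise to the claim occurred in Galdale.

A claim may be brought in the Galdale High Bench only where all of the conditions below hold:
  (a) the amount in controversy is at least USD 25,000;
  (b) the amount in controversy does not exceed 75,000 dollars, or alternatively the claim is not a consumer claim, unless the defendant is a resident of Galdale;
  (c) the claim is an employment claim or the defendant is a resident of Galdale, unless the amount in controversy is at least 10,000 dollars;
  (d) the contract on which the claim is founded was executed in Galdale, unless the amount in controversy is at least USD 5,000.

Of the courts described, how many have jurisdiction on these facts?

The Casmont Regional Court:
  (a) The amount in controversy is $148,500, which meets the $129,000 floor, so one alternative holds. Met.
  (b) No such written consent has been filed. However, the amount in controversy is $148,500, which meets the $5,000 floor, so the 'unless' proviso supplies this condition. Met.
  (c) The plaintiff resides in Galdale, which is not Casmont. Condition met.
  (d) The defendant resides in Casmont. Condition met.
  → The court has jurisdiction.
The Orinwick High Bench:
  (a) The contract was executed in Orinwick, which satisfies one of the alternatives. Condition met.
  (b) The corporate defendant(s) are organised in Casley, not Orinwick. The proviso rescues it, though: the amount in controversy is $148,500, which meets the $25,000 floor. Condition met.
  (c) The claim is an employment claim, not a tort claim, so this disjunct is met. Satisfied.
  (d) The plaintiff resides in Galdale, which is not Casmont, which satisfies one of the alternatives. Condition met.
  (e) The amount in controversy is USD 148,500, which meets the USD 50,000 floor. Condition met.
  → Jurisdiction lies.
The Galdale High Bench:
  (a) The amount in controversy is 148,500 dollars, which meets the USD 25,000 floor. Satisfied.
  (b) The claim is an employment claim, not a consumer claim — that alternative is enough. Condition met.
  (c) The claim is an employment claim, which satisfies one of the alternatives. Met.
  (d) The contract was executed in Orinwick, not Galdale. However, the amount in controversy is $148,500, which meets the $5,000 floor, so the 'unless' proviso supplies this condition. Met.
  → The court has jurisdiction.
Courts with jurisdiction: the Casmont Regional Court, the Orinwick High Bench, the Galdale High Bench — 3 in total.

3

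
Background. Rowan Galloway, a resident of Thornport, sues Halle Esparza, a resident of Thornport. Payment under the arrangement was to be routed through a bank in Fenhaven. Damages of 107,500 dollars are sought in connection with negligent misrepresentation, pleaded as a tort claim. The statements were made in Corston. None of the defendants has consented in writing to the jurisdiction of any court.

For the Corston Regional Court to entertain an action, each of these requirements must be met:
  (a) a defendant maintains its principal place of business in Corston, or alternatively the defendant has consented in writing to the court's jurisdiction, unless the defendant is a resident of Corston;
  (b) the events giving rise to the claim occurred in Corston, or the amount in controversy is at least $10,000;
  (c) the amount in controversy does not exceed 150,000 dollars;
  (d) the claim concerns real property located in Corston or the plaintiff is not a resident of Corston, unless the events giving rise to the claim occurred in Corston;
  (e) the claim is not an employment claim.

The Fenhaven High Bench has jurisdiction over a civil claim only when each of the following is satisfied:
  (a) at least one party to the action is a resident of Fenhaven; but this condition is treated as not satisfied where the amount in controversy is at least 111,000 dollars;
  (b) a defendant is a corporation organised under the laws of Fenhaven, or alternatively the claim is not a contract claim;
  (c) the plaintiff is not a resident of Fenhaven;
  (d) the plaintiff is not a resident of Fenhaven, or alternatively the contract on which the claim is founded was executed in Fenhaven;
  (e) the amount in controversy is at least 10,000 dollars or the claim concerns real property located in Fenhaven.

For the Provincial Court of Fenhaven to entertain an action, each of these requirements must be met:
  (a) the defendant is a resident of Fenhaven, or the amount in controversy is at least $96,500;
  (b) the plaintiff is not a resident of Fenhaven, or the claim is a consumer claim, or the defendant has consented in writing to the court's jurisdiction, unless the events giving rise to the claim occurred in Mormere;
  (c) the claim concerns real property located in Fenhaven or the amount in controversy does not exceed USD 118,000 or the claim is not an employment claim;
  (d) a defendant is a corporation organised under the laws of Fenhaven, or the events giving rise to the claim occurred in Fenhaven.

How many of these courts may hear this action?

0

The Corston Regional Court:
  (a) No defendant is a corporation; no such written consent has been filed — no alternative holds. And the defendant resides in Thornport, not Corston, so the proviso does not save it. Not satisfied.
  (b) The operative events occurred in Corston, so this disjunct is met. Condition met.
  (c) The amount in controversy is USD 107,500, within the USD 150,000 ceiling. Satisfied.
  (d) The plaintiff resides in Thornport, which is not Corston, so this disjunct is met. Met.
  (e) The claim is a tort claim, not an employment claim. Satisfied.
  → No jurisdiction.
The Fenhaven High Bench:
  (a) No party resides in Fenhaven. Fails.
  (b) The claim is a tort claim, not a contract claim, so this disjunct is met. Condition met.
  (c) The plaintiff resides in Thornport, which is not Fenhaven. Met.
  (d) The plaintiff resides in Thornport, which is not Fenhaven, so one alternative holds. Satisfied.
  (e) The amount in controversy is USD 107,500, which meets the USD 10,000 floor, so this disjunct is met. Satisfied.
  → The court lacks jurisdiction.
The Provincial Court of Fenhaven:
  (a) The amount in controversy is 107,500 dollars, which meets the 96,500 dollars floor, so this disjunct is met. Condition met.
  (b) The plaintiff resides in Thornport, which is not Fenhaven, so one alternative holds. Condition met.
  (c) The amount in controversy is 107,500 dollars, within the 118,000 dollars ceiling, which satisfies one of the alternatives. Met.
  (d) No defendant is a corporation; the operative events occurred in Corston, not Fenhaven — no alternative holds. Not satisfied.
  → At least one condition fails; no jurisdiction.
No court satisfies all of its conditions.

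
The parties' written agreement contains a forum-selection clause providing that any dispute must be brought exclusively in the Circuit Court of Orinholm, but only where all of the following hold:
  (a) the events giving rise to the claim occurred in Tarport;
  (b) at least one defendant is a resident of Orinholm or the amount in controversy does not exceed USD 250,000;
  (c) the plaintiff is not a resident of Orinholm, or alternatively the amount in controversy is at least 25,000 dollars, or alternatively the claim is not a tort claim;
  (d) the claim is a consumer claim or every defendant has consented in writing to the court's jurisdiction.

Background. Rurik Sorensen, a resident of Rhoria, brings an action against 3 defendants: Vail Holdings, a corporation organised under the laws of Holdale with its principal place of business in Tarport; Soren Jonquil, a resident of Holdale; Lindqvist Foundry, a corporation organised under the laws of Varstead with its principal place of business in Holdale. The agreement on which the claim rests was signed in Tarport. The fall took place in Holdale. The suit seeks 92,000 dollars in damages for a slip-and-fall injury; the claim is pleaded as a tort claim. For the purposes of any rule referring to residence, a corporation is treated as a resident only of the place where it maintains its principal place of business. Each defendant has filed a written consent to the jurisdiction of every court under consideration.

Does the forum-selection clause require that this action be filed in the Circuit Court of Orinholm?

No

The Circuit Court of Orinholm:
  (a) The operative events occurred in Holdale, not Tarport. Condition not met.
  (b) The amount in controversy is USD 92,000, within the USD 250,000 ceiling, so one alternative holds. Condition met.
  (c) The plaintiff resides in Rhoria, which is not Orinholm — that alternative is enough. Met.
  (d) Every defendant has filed written consent, so this disjunct is met. Condition met.
  → The clause does not apply.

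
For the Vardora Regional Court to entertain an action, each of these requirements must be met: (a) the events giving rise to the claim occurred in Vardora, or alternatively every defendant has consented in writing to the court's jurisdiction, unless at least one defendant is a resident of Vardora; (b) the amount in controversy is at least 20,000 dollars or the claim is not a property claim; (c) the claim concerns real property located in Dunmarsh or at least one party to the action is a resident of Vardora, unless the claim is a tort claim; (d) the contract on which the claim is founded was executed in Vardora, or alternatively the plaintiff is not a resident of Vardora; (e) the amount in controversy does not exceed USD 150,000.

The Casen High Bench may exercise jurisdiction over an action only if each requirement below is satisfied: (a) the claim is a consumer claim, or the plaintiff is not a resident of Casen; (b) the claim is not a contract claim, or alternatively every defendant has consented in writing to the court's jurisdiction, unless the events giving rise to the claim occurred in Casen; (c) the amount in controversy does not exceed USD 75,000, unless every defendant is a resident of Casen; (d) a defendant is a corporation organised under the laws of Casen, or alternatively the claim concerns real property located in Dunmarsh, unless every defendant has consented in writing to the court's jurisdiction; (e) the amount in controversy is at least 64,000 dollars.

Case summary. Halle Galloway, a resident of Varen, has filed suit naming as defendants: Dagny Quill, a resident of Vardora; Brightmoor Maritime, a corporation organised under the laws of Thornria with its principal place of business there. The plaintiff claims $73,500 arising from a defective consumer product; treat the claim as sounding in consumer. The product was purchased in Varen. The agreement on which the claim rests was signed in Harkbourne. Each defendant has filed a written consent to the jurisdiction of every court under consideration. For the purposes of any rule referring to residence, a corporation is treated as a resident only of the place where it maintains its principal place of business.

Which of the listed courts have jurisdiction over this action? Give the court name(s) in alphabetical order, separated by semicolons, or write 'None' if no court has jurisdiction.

the Casen High Bench; the Vardora Regional Court

The Vardora Regional Court:
  (a) Every defendant has filed written consent — that alternative is enough. Satisfied.
  (b) The amount in controversy is USD 73,500, which meets the $20,000 floor, so one alternative holds. Condition met.
  (c) Dagny Quill resides in Vardora, so one alternative holds. Met.
  (d) The plaintiff resides in Varen, which is not Vardora — that alternative is enough. Met.
  (e) The amount in controversy is USD 73,500, within the USD 150,000 ceiling. Satisfied.
  → All conditions met; jurisdiction exists.
The Casen High Bench:
  (a) The claim is a consumer claim, so this disjunct is met. Condition met.
  (b) The claim is a consumer claim, not a contract claim, so one alternative holds. Met.
  (c) The amount in controversy is $73,500, within the USD 75,000 ceiling. Met.
  (d) The corporate defendant(s) are organised in Thornria, not Casen; the claim does not concern real property — every alternative fails. However, every defendant has filed written consent, so the 'unless' proviso supplies this condition. Met.
  (e) The amount in controversy is USD 73,500, which meets the $64,000 floor. Met.
  → The court has jurisdiction.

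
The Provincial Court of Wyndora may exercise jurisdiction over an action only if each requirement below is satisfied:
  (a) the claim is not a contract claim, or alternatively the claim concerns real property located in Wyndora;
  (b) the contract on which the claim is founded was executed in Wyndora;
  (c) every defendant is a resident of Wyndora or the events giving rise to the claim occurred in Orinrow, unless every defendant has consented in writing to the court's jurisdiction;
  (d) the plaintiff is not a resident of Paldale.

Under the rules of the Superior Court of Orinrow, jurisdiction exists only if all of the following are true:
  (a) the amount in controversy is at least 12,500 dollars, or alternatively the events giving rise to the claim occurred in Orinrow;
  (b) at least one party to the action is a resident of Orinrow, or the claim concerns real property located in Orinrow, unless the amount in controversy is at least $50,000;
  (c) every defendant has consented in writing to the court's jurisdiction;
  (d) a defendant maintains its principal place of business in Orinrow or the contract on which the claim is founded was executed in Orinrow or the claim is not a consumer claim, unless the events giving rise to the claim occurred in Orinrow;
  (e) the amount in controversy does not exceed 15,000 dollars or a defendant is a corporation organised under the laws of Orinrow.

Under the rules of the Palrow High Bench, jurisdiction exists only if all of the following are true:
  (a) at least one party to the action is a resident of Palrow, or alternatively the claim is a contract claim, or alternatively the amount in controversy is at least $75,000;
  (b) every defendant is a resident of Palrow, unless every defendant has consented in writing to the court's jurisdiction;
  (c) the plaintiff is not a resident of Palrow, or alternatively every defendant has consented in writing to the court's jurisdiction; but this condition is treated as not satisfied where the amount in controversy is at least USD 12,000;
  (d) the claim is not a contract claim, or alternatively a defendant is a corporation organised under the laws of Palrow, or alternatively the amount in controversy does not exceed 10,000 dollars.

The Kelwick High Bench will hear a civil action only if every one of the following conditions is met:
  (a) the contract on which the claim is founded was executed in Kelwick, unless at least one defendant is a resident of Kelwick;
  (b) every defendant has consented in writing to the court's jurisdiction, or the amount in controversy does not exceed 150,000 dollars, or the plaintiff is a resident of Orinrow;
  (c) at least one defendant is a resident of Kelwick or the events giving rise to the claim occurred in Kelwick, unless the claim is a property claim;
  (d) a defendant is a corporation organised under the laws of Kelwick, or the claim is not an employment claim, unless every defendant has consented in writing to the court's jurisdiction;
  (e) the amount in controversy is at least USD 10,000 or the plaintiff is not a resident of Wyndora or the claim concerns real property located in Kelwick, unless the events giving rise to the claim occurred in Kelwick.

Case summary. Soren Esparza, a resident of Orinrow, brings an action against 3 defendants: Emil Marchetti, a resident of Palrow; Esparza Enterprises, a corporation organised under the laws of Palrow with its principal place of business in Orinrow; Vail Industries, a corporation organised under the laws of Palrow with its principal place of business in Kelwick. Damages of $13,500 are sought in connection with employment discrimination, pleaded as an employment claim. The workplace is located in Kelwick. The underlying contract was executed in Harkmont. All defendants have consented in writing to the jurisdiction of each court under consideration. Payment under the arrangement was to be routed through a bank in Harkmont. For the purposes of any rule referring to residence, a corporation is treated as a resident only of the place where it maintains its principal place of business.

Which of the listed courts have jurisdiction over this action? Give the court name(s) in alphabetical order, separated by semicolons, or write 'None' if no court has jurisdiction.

The Provincial Court of Wyndora:
  (a) The claim is an employment claim, not a contract claim, so this disjunct is met. Condition met.
  (b) The contract was executed in Harkmont, not Wyndora. Condition not met.
  (c) The defendants reside as follows — Emil Marchetti in Palrow, Esparza Enterprises in Orinrow, Vail Industries in Kelwick — not all in Wyndora; the operative events occurred in Kelwick, not Orinrow — every alternative fails. The proviso rescues it, though: every defendant has filed written consent. Satisfied.
  (d) The plaintiff resides in Orinrow, which is not Paldale. Condition met.
  → Not every requirement is met — no jurisdiction.
The Superior Court of Orinrow:
  (a) The amount in controversy is USD 13,500, which meets the USD 12,500 floor, so one alternative holds. Condition met.
  (b) Soren Esparza resides in Orinrow, so this disjunct is met. Satisfied.
  (c) Every defendant has filed written consent. Satisfied.
  (d) Esparza Enterprises has its principal place of business in Orinrow, so this disjunct is met. Met.
  (e) The amount in controversy is USD 13,500, within the 15,000 dollars ceiling, so this disjunct is met. Met.
  → All conditions met; jurisdiction exists.
The Palrow High Bench:
  (a) Emil Marchetti resides in Palrow, so one alternative holds. Met.
  (b) The defendants reside as follows — Emil Marchetti in Palrow, Esparza Enterprises in Orinrow, Vail Industries in Kelwick — not all in Palrow. The proviso rescues it, though: every defendant has filed written consent. Condition met.
  (c) The plaintiff resides in Orinrow, which is not Palrow — that alternative is enough. However, the amount in controversy is 13,500 dollars, which meets the USD 12,000 floor, which falls within the stated exception and so defeats the condition. Condition not met.
  (d) The claim is an employment claim, not a contract claim, which satisfies one of the alternatives. Satisfied.
  → The court lacks jurisdiction.
The Kelwick High Bench:
  (a) The contract was executed in Harkmont, not Kelwick. However, Vail Industries resides in Kelwick, so the 'unless' proviso supplies this condition. Condition met.
  (b) Every defendant has filed written consent — that alternative is enough. Met.
  (c) Vail Industries resides in Kelwick, so one alternative holds. Condition met.
  (d) The corporate defendant(s) are organised in Palrow, not Kelwick; the claim is an employment claim — every alternative fails. But every defendant has filed written consent, and the 'unless' clause therefore excuses the requirement. Satisfied.
  (e) The amount in controversy is 13,500 dollars, which meets the $10,000 floor — that alternative is enough. Satisfied.
  → All conditions met; jurisdiction exists.

the Kelwick High Bench; the Superior Court of Orinrow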